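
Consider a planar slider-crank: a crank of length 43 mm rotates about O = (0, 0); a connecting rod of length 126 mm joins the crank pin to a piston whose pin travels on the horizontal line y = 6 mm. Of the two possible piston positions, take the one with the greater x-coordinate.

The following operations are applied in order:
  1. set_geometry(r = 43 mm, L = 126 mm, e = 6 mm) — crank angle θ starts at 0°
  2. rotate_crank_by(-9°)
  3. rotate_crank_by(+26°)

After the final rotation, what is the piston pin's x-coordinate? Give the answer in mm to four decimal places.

set_geometry: r = 43 mm, L = 126 mm, e = 6 mm; θ ← 0°
rotate_crank_by(-9°): θ ← 0° -9° = -9°
rotate_crank_by(+26°): θ ← -9° +26° = 17°
crank pin P = (r cos θ, r sin θ) = (41.121105, 12.571983)
h = r sin θ − e = 12.571983 − 6 = 6.571983
x = r cos θ + √(L² − h²) = 41.121105 + √(15876.0 − 43.1910) = 41.121105 + 125.828491 = 166.949595

166.9496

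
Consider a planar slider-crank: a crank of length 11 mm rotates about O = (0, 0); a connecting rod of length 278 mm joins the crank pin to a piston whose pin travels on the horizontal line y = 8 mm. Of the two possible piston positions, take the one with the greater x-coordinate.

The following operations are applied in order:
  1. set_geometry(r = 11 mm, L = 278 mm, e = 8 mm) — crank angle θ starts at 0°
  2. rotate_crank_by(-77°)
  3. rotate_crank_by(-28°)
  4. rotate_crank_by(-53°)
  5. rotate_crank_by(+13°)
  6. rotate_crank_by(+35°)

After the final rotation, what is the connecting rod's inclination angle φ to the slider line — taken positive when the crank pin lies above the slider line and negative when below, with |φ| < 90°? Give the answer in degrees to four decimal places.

set_geometry: r = 11 mm, L = 278 mm, e = 8 mm; θ ← 0°
rotate_crank_by(-77°): θ ← 0° -77° = -77°
rotate_crank_by(-28°): θ ← -77° -28° = -105°
rotate_crank_by(-53°): θ ← -105° -53° = -158°
rotate_crank_by(+13°): θ ← -158° +13° = -145°
rotate_crank_by(+35°): θ ← -145° +35° = -110°
crank pin P = (r cos θ, r sin θ) = (-3.762222, -10.336619)
h = r sin θ − e = -10.336619 − 8 = -18.336619
sin φ = h / L = -18.336619 / 278 = -0.06595906
φ = arcsin(-0.06595906) = -3.781921°

-3.7819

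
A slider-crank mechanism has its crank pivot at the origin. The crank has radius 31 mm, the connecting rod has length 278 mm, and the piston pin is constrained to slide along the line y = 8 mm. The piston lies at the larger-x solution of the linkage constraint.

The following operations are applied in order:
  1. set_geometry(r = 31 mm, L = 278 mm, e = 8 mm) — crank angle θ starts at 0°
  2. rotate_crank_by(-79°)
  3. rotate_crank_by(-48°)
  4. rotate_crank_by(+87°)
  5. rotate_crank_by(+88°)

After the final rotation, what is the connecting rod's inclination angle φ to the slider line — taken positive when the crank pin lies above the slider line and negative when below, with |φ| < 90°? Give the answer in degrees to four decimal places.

set_geometry: r = 31 mm, L = 278 mm, e = 8 mm; θ ← 0°
rotate_crank_by(-79°): θ ← 0° -79° = -79°
rotate_crank_by(-48°): θ ← -79° -48° = -127°
rotate_crank_by(+87°): θ ← -127° +87° = -40°
rotate_crank_by(+88°): θ ← -40° +88° = 48°
crank pin P = (r cos θ, r sin θ) = (20.743049, 23.037490)
h = r sin θ − e = 23.037490 − 8 = 15.037490
sin φ = h / L = 15.037490 / 278 = 0.05409169
φ = arcsin(0.05409169) = 3.100739°

3.1007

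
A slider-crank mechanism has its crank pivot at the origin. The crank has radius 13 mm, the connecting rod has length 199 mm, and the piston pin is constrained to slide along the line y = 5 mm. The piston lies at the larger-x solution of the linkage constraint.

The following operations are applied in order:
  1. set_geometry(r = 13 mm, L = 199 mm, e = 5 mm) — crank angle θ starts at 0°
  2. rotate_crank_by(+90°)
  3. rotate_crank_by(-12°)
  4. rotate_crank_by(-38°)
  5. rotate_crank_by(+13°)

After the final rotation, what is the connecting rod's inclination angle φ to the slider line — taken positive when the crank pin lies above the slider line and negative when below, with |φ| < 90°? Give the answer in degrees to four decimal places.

set_geometry: r = 13 mm, L = 199 mm, e = 5 mm; θ ← 0°
rotate_crank_by(+90°): θ ← 0° +90° = 90°
rotate_crank_by(-12°): θ ← 90° -12° = 78°
rotate_crank_by(-38°): θ ← 78° -38° = 40°
rotate_crank_by(+13°): θ ← 40° +13° = 53°
crank pin P = (r cos θ, r sin θ) = (7.823595, 10.382262)
h = r sin θ − e = 10.382262 − 5 = 5.382262
sin φ = h / L = 5.382262 / 199 = 0.02704654
φ = arcsin(0.02704654) = 1.549842°

1.5498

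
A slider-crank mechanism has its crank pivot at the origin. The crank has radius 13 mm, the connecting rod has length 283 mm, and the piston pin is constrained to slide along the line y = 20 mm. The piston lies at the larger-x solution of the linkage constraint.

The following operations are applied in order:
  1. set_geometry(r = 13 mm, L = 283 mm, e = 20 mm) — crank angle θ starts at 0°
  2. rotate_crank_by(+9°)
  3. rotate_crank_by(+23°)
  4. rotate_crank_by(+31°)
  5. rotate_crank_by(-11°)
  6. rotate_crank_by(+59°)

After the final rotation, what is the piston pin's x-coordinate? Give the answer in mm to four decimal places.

278.2319

set_geometry: r = 13 mm, L = 283 mm, e = 20 mm; θ ← 0°
rotate_crank_by(+9°): θ ← 0° +9° = 9°
rotate_crank_by(+23°): θ ← 9° +23° = 32°
rotate_crank_by(+31°): θ ← 32° +31° = 63°
rotate_crank_by(-11°): θ ← 63° -11° = 52°
rotate_crank_by(+59°): θ ← 52° +59° = 111°
crank pin P = (r cos θ, r sin θ) = (-4.658783, 12.136546)
h = r sin θ − e = 12.136546 − 20 = -7.863454
x = r cos θ + √(L² − h²) = -4.658783 + √(80089.0 − 61.8339) = -4.658783 + 282.890732 = 278.231948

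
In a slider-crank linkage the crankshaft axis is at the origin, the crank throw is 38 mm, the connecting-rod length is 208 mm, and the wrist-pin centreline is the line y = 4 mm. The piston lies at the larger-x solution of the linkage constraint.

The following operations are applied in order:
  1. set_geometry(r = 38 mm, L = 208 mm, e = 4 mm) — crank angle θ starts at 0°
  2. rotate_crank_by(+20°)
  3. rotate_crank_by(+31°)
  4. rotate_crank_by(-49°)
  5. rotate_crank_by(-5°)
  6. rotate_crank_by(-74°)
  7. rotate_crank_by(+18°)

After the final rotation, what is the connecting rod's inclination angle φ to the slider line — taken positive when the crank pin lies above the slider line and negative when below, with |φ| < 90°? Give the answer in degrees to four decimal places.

-10.1269

set_geometry: r = 38 mm, L = 208 mm, e = 4 mm; θ ← 0°
rotate_crank_by(+20°): θ ← 0° +20° = 20°
rotate_crank_by(+31°): θ ← 20° +31° = 51°
rotate_crank_by(-49°): θ ← 51° -49° = 2°
rotate_crank_by(-5°): θ ← 2° -5° = -3°
rotate_crank_by(-74°): θ ← -3° -74° = -77°
rotate_crank_by(+18°): θ ← -77° +18° = -59°
crank pin P = (r cos θ, r sin θ) = (19.571447, -32.572357)
h = r sin θ − e = -32.572357 − 4 = -36.572357
sin φ = h / L = -36.572357 / 208 = -0.17582864
φ = arcsin(-0.17582864) = -10.126884°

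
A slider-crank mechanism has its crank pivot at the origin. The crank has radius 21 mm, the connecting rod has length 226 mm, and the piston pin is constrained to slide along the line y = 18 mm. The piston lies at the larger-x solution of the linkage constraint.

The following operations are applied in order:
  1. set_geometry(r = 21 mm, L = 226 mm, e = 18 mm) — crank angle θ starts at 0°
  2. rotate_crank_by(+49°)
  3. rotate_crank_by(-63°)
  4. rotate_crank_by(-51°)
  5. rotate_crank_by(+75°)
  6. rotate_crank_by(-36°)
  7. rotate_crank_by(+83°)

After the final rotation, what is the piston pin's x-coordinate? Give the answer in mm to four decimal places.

237.4371

set_geometry: r = 21 mm, L = 226 mm, e = 18 mm; θ ← 0°
rotate_crank_by(+49°): θ ← 0° +49° = 49°
rotate_crank_by(-63°): θ ← 49° -63° = -14°
rotate_crank_by(-51°): θ ← -14° -51° = -65°
rotate_crank_by(+75°): θ ← -65° +75° = 10°
rotate_crank_by(-36°): θ ← 10° -36° = -26°
rotate_crank_by(+83°): θ ← -26° +83° = 57°
crank pin P = (r cos θ, r sin θ) = (11.437420, 17.612082)
h = r sin θ − e = 17.612082 − 18 = -0.387918
x = r cos θ + √(L² − h²) = 11.437420 + √(51076.0 − 0.1505) = 11.437420 + 225.999667 = 237.437087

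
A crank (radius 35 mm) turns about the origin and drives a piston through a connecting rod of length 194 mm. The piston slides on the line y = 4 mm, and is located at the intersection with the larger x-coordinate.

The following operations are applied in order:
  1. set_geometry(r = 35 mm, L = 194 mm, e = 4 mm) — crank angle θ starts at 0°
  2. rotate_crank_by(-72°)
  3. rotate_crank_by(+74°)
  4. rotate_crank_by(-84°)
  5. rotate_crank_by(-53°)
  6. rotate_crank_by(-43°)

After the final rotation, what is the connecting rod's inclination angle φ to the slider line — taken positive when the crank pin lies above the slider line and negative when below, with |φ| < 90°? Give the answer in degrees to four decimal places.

set_geometry: r = 35 mm, L = 194 mm, e = 4 mm; θ ← 0°
rotate_crank_by(-72°): θ ← 0° -72° = -72°
rotate_crank_by(+74°): θ ← -72° +74° = 2°
rotate_crank_by(-84°): θ ← 2° -84° = -82°
rotate_crank_by(-53°): θ ← -82° -53° = -135°
rotate_crank_by(-43°): θ ← -135° -43° = -178°
crank pin P = (r cos θ, r sin θ) = (-34.978679, -1.221482)
h = r sin θ − e = -1.221482 − 4 = -5.221482
sin φ = h / L = -5.221482 / 194 = -0.02691486
φ = arcsin(-0.02691486) = -1.542294°

-1.5423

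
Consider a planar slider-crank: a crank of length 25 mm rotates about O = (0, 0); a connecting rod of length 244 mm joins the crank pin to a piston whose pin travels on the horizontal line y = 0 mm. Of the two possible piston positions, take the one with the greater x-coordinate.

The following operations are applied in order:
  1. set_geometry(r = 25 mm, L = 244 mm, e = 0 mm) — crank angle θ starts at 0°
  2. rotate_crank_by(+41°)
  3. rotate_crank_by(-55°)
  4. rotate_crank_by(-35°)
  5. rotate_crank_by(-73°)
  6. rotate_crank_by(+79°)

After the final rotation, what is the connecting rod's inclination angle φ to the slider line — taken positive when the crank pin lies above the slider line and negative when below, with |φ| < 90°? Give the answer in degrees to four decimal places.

-4.0069

set_geometry: r = 25 mm, L = 244 mm, e = 0 mm; θ ← 0°
rotate_crank_by(+41°): θ ← 0° +41° = 41°
rotate_crank_by(-55°): θ ← 41° -55° = -14°
rotate_crank_by(-35°): θ ← -14° -35° = -49°
rotate_crank_by(-73°): θ ← -49° -73° = -122°
rotate_crank_by(+79°): θ ← -122° +79° = -43°
crank pin P = (r cos θ, r sin θ) = (18.283843, -17.049959)
h = r sin θ − e = -17.049959 − 0 = -17.049959
sin φ = h / L = -17.049959 / 244 = -0.06987688
φ = arcsin(-0.06987688) = -4.006916°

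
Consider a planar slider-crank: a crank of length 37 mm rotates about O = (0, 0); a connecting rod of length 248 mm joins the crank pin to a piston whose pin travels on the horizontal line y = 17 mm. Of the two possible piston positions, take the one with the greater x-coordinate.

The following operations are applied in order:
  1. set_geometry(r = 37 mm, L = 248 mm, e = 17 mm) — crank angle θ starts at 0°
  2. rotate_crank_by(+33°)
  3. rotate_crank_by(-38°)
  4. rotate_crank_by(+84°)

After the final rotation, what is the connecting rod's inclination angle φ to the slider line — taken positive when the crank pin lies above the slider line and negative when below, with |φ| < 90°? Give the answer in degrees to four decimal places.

set_geometry: r = 37 mm, L = 248 mm, e = 17 mm; θ ← 0°
rotate_crank_by(+33°): θ ← 0° +33° = 33°
rotate_crank_by(-38°): θ ← 33° -38° = -5°
rotate_crank_by(+84°): θ ← -5° +84° = 79°
crank pin P = (r cos θ, r sin θ) = (7.059933, 36.320206)
h = r sin θ − e = 36.320206 − 17 = 19.320206
sin φ = h / L = 19.320206 / 248 = 0.07790406
φ = arcsin(0.07790406) = 4.468101°

4.4681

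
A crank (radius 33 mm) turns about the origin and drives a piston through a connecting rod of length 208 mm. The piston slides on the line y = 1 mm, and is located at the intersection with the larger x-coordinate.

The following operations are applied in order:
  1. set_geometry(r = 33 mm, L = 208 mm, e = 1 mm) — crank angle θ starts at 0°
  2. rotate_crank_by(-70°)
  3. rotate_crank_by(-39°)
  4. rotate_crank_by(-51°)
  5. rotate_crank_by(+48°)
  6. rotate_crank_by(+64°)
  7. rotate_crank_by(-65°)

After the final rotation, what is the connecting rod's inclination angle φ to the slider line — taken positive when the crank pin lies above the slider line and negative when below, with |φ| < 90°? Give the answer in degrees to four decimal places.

-8.6761

set_geometry: r = 33 mm, L = 208 mm, e = 1 mm; θ ← 0°
rotate_crank_by(-70°): θ ← 0° -70° = -70°
rotate_crank_by(-39°): θ ← -70° -39° = -109°
rotate_crank_by(-51°): θ ← -109° -51° = -160°
rotate_crank_by(+48°): θ ← -160° +48° = -112°
rotate_crank_by(+64°): θ ← -112° +64° = -48°
rotate_crank_by(-65°): θ ← -48° -65° = -113°
crank pin P = (r cos θ, r sin θ) = (-12.894127, -30.376660)
h = r sin θ − e = -30.376660 − 1 = -31.376660
sin φ = h / L = -31.376660 / 208 = -0.15084933
φ = arcsin(-0.15084933) = -8.676150°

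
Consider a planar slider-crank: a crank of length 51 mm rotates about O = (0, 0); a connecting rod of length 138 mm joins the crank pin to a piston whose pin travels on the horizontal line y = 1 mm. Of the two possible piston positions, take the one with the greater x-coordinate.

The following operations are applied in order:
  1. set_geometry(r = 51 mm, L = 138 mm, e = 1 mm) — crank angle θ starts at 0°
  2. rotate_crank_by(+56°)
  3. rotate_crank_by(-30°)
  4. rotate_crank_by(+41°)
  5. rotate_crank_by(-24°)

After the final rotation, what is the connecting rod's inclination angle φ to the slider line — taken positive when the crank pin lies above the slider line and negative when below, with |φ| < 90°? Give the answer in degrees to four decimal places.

set_geometry: r = 51 mm, L = 138 mm, e = 1 mm; θ ← 0°
rotate_crank_by(+56°): θ ← 0° +56° = 56°
rotate_crank_by(-30°): θ ← 56° -30° = 26°
rotate_crank_by(+41°): θ ← 26° +41° = 67°
rotate_crank_by(-24°): θ ← 67° -24° = 43°
crank pin P = (r cos θ, r sin θ) = (37.299039, 34.781916)
h = r sin θ − e = 34.781916 − 1 = 33.781916
sin φ = h / L = 33.781916 / 138 = 0.24479650
φ = arcsin(0.24479650) = 14.169808°

14.1698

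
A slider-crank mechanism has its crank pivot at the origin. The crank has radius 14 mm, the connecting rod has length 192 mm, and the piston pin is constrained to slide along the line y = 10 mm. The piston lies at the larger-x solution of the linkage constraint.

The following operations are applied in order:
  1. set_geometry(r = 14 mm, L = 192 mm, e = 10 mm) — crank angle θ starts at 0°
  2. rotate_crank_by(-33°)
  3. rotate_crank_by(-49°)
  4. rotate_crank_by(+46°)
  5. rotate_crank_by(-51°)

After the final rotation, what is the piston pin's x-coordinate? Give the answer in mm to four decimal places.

set_geometry: r = 14 mm, L = 192 mm, e = 10 mm; θ ← 0°
rotate_crank_by(-33°): θ ← 0° -33° = -33°
rotate_crank_by(-49°): θ ← -33° -49° = -82°
rotate_crank_by(+46°): θ ← -82° +46° = -36°
rotate_crank_by(-51°): θ ← -36° -51° = -87°
crank pin P = (r cos θ, r sin θ) = (0.732703, -13.980813)
h = r sin θ − e = -13.980813 − 10 = -23.980813
x = r cos θ + √(L² − h²) = 0.732703 + √(36864.0 − 575.0794) = 0.732703 + 190.496511 = 191.229214

191.2292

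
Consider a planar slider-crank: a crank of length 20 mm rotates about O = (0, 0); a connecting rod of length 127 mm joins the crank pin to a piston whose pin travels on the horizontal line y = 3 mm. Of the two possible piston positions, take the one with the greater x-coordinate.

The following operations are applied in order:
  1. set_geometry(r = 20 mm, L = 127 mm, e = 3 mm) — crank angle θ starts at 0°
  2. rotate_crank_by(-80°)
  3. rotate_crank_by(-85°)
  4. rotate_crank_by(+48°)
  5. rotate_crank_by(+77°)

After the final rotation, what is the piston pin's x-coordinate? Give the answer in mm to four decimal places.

141.3272

set_geometry: r = 20 mm, L = 127 mm, e = 3 mm; θ ← 0°
rotate_crank_by(-80°): θ ← 0° -80° = -80°
rotate_crank_by(-85°): θ ← -80° -85° = -165°
rotate_crank_by(+48°): θ ← -165° +48° = -117°
rotate_crank_by(+77°): θ ← -117° +77° = -40°
crank pin P = (r cos θ, r sin θ) = (15.320889, -12.855752)
h = r sin θ − e = -12.855752 − 3 = -15.855752
x = r cos θ + √(L² − h²) = 15.320889 + √(16129.0 − 251.4049) = 15.320889 + 126.006330 = 141.327219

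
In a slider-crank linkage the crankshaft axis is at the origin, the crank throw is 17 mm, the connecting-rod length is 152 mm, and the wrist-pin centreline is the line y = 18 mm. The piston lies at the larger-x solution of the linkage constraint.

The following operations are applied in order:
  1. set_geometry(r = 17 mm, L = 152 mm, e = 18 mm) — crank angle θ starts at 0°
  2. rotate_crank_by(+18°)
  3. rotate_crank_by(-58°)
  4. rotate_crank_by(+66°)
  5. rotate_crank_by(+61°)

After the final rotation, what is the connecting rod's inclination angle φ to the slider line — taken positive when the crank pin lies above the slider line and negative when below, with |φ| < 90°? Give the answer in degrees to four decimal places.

set_geometry: r = 17 mm, L = 152 mm, e = 18 mm; θ ← 0°
rotate_crank_by(+18°): θ ← 0° +18° = 18°
rotate_crank_by(-58°): θ ← 18° -58° = -40°
rotate_crank_by(+66°): θ ← -40° +66° = 26°
rotate_crank_by(+61°): θ ← 26° +61° = 87°
crank pin P = (r cos θ, r sin θ) = (0.889711, 16.976702)
h = r sin θ − e = 16.976702 − 18 = -1.023298
sin φ = h / L = -1.023298 / 152 = -0.00673222
φ = arcsin(-0.00673222) = -0.385731°

-0.3857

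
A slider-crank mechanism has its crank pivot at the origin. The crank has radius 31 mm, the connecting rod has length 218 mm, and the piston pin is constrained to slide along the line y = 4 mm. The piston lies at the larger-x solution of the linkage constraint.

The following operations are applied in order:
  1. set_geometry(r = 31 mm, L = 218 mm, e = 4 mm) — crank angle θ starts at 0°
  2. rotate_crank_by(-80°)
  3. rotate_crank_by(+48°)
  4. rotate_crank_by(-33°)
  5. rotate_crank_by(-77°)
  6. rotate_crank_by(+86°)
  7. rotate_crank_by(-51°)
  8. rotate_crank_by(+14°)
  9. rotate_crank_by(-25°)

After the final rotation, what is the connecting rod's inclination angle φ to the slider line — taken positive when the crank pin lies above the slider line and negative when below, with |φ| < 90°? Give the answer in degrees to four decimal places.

-8.2739

set_geometry: r = 31 mm, L = 218 mm, e = 4 mm; θ ← 0°
rotate_crank_by(-80°): θ ← 0° -80° = -80°
rotate_crank_by(+48°): θ ← -80° +48° = -32°
rotate_crank_by(-33°): θ ← -32° -33° = -65°
rotate_crank_by(-77°): θ ← -65° -77° = -142°
rotate_crank_by(+86°): θ ← -142° +86° = -56°
rotate_crank_by(-51°): θ ← -56° -51° = -107°
rotate_crank_by(+14°): θ ← -107° +14° = -93°
rotate_crank_by(-25°): θ ← -93° -25° = -118°
crank pin P = (r cos θ, r sin θ) = (-14.553618, -27.371375)
h = r sin θ − e = -27.371375 − 4 = -31.371375
sin φ = h / L = -31.371375 / 218 = -0.14390539
φ = arcsin(-0.14390539) = -8.273898°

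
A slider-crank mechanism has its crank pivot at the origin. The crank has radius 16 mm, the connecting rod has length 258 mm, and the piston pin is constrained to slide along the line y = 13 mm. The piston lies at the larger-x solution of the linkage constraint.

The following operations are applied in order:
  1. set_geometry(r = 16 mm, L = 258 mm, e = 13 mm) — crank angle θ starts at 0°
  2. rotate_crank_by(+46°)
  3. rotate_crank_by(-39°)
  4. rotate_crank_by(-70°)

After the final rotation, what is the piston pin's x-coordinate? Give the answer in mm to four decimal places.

263.8201

set_geometry: r = 16 mm, L = 258 mm, e = 13 mm; θ ← 0°
rotate_crank_by(+46°): θ ← 0° +46° = 46°
rotate_crank_by(-39°): θ ← 46° -39° = 7°
rotate_crank_by(-70°): θ ← 7° -70° = -63°
crank pin P = (r cos θ, r sin θ) = (7.263848, -14.256104)
h = r sin θ − e = -14.256104 − 13 = -27.256104
x = r cos θ + √(L² − h²) = 7.263848 + √(66564.0 − 742.8952) = 7.263848 + 256.556241 = 263.820089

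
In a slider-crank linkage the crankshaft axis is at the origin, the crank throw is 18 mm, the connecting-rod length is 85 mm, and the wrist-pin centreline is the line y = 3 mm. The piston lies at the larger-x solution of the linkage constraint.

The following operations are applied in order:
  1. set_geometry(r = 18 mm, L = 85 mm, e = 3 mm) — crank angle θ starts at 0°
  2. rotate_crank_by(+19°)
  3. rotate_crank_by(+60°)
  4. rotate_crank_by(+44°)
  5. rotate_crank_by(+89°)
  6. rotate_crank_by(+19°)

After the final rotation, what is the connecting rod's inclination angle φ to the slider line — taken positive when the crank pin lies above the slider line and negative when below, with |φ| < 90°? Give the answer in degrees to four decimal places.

set_geometry: r = 18 mm, L = 85 mm, e = 3 mm; θ ← 0°
rotate_crank_by(+19°): θ ← 0° +19° = 19°
rotate_crank_by(+60°): θ ← 19° +60° = 79°
rotate_crank_by(+44°): θ ← 79° +44° = 123°
rotate_crank_by(+89°): θ ← 123° +89° = 212°
rotate_crank_by(+19°): θ ← 212° +19° = 231°
crank pin P = (r cos θ, r sin θ) = (-11.327767, -13.988627)
h = r sin θ − e = -13.988627 − 3 = -16.988627
sin φ = h / L = -16.988627 / 85 = -0.19986620
φ = arcsin(-0.19986620) = -11.529135°

-11.5291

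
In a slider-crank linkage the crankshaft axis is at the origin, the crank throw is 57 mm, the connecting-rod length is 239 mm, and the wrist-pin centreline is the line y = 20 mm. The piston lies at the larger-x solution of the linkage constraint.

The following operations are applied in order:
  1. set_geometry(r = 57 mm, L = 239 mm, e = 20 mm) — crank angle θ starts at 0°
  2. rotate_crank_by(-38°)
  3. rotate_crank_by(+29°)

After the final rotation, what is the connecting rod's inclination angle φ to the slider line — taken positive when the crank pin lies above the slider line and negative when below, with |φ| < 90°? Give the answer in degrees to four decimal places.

-6.9493

set_geometry: r = 57 mm, L = 239 mm, e = 20 mm; θ ← 0°
rotate_crank_by(-38°): θ ← 0° -38° = -38°
rotate_crank_by(+29°): θ ← -38° +29° = -9°
crank pin P = (r cos θ, r sin θ) = (56.298235, -8.916765)
h = r sin θ − e = -8.916765 − 20 = -28.916765
sin φ = h / L = -28.916765 / 239 = -0.12099065
φ = arcsin(-0.12099065) = -6.949279°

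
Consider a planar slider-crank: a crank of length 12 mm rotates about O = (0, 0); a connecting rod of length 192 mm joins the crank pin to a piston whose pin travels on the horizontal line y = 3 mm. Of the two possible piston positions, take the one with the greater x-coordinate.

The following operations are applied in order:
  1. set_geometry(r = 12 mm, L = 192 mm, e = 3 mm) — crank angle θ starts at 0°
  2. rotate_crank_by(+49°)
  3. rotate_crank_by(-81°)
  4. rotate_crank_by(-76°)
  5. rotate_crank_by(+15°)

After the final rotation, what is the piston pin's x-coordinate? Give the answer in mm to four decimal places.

190.7864

set_geometry: r = 12 mm, L = 192 mm, e = 3 mm; θ ← 0°
rotate_crank_by(+49°): θ ← 0° +49° = 49°
rotate_crank_by(-81°): θ ← 49° -81° = -32°
rotate_crank_by(-76°): θ ← -32° -76° = -108°
rotate_crank_by(+15°): θ ← -108° +15° = -93°
crank pin P = (r cos θ, r sin θ) = (-0.628031, -11.983554)
h = r sin θ − e = -11.983554 − 3 = -14.983554
x = r cos θ + √(L² − h²) = -0.628031 + √(36864.0 − 224.5069) = -0.628031 + 191.414454 = 190.786422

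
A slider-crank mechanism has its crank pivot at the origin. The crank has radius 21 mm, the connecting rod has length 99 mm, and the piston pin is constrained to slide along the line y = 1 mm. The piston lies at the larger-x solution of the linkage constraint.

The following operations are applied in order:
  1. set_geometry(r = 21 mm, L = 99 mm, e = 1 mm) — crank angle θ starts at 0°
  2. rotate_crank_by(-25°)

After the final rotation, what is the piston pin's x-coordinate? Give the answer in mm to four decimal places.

set_geometry: r = 21 mm, L = 99 mm, e = 1 mm; θ ← 0°
rotate_crank_by(-25°): θ ← 0° -25° = -25°
crank pin P = (r cos θ, r sin θ) = (19.032464, -8.874983)
h = r sin θ − e = -8.874983 − 1 = -9.874983
x = r cos θ + √(L² − h²) = 19.032464 + √(9801.0 − 97.5153) = 19.032464 + 98.506267 = 117.538731

117.5387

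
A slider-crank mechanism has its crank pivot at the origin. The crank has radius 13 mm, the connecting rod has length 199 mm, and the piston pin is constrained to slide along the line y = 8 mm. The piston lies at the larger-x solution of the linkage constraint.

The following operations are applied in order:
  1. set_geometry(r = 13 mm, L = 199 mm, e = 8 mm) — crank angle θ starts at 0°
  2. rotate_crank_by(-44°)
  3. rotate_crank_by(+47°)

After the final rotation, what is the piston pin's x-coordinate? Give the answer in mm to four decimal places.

211.8475

set_geometry: r = 13 mm, L = 199 mm, e = 8 mm; θ ← 0°
rotate_crank_by(-44°): θ ← 0° -44° = -44°
rotate_crank_by(+47°): θ ← -44° +47° = 3°
crank pin P = (r cos θ, r sin θ) = (12.982184, 0.680367)
h = r sin θ − e = 0.680367 − 8 = -7.319633
x = r cos θ + √(L² − h²) = 12.982184 + √(39601.0 − 53.5770) = 12.982184 + 198.865339 = 211.847523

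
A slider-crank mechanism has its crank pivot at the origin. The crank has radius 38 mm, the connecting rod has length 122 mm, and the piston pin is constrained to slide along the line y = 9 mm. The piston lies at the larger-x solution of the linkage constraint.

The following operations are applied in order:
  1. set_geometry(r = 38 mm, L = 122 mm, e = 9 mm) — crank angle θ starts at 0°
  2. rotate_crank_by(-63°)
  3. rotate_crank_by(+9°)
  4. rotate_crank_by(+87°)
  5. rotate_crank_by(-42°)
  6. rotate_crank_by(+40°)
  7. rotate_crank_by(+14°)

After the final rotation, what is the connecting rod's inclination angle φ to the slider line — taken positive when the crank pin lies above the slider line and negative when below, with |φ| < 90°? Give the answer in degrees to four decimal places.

8.4228

set_geometry: r = 38 mm, L = 122 mm, e = 9 mm; θ ← 0°
rotate_crank_by(-63°): θ ← 0° -63° = -63°
rotate_crank_by(+9°): θ ← -63° +9° = -54°
rotate_crank_by(+87°): θ ← -54° +87° = 33°
rotate_crank_by(-42°): θ ← 33° -42° = -9°
rotate_crank_by(+40°): θ ← -9° +40° = 31°
rotate_crank_by(+14°): θ ← 31° +14° = 45°
crank pin P = (r cos θ, r sin θ) = (26.870058, 26.870058)
h = r sin θ − e = 26.870058 − 9 = 17.870058
sin φ = h / L = 17.870058 / 122 = 0.14647588
φ = arcsin(0.14647588) = 8.422754°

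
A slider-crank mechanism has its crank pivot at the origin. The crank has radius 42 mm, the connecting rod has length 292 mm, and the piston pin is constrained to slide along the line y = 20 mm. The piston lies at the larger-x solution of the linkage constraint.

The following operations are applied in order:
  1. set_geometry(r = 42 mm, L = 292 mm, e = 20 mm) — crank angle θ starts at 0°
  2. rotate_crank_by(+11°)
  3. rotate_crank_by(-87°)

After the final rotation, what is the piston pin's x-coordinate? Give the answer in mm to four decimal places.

295.7708

set_geometry: r = 42 mm, L = 292 mm, e = 20 mm; θ ← 0°
rotate_crank_by(+11°): θ ← 0° +11° = 11°
rotate_crank_by(-87°): θ ← 11° -87° = -76°
crank pin P = (r cos θ, r sin θ) = (10.160720, -40.752421)
h = r sin θ − e = -40.752421 − 20 = -60.752421
x = r cos θ + √(L² − h²) = 10.160720 + √(85264.0 − 3690.8566) = 10.160720 + 285.610125 = 295.770844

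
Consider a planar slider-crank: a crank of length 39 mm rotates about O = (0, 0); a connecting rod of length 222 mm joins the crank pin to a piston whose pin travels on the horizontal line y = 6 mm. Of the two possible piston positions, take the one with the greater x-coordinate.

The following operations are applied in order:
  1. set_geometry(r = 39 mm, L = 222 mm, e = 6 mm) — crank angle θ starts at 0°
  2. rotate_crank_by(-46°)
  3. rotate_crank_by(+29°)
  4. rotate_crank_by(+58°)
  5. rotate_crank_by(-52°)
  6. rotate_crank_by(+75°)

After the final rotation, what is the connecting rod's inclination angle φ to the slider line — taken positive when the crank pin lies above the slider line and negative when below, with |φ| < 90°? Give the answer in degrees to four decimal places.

set_geometry: r = 39 mm, L = 222 mm, e = 6 mm; θ ← 0°
rotate_crank_by(-46°): θ ← 0° -46° = -46°
rotate_crank_by(+29°): θ ← -46° +29° = -17°
rotate_crank_by(+58°): θ ← -17° +58° = 41°
rotate_crank_by(-52°): θ ← 41° -52° = -11°
rotate_crank_by(+75°): θ ← -11° +75° = 64°
crank pin P = (r cos θ, r sin θ) = (17.096475, 35.052968)
h = r sin θ − e = 35.052968 − 6 = 29.052968
sin φ = h / L = 29.052968 / 222 = 0.13086922
φ = arcsin(0.13086922) = 7.519824°

7.5198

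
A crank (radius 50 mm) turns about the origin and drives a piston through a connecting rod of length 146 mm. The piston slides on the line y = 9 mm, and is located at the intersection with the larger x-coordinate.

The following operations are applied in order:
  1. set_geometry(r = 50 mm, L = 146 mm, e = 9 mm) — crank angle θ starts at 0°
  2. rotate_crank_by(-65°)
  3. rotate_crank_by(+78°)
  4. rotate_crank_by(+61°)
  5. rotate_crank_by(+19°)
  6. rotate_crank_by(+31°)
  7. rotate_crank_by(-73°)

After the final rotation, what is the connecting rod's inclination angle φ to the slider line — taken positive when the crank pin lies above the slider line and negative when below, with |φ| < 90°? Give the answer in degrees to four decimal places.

set_geometry: r = 50 mm, L = 146 mm, e = 9 mm; θ ← 0°
rotate_crank_by(-65°): θ ← 0° -65° = -65°
rotate_crank_by(+78°): θ ← -65° +78° = 13°
rotate_crank_by(+61°): θ ← 13° +61° = 74°
rotate_crank_by(+19°): θ ← 74° +19° = 93°
rotate_crank_by(+31°): θ ← 93° +31° = 124°
rotate_crank_by(-73°): θ ← 124° -73° = 51°
crank pin P = (r cos θ, r sin θ) = (31.466020, 38.857298)
h = r sin θ − e = 38.857298 − 9 = 29.857298
sin φ = h / L = 29.857298 / 146 = 0.20450204
φ = arcsin(0.20450204) = 11.800351°

11.8004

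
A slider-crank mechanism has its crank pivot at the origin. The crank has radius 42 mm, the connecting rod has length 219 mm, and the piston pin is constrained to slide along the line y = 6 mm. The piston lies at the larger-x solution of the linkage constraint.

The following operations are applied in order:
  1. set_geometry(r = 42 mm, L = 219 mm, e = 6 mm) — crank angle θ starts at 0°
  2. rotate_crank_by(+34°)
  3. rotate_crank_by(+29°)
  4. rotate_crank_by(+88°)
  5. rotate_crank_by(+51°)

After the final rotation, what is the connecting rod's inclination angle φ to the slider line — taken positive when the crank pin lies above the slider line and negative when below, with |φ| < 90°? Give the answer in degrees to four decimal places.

-5.6954

set_geometry: r = 42 mm, L = 219 mm, e = 6 mm; θ ← 0°
rotate_crank_by(+34°): θ ← 0° +34° = 34°
rotate_crank_by(+29°): θ ← 34° +29° = 63°
rotate_crank_by(+88°): θ ← 63° +88° = 151°
rotate_crank_by(+51°): θ ← 151° +51° = 202°
crank pin P = (r cos θ, r sin θ) = (-38.941722, -15.733477)
h = r sin θ − e = -15.733477 − 6 = -21.733477
sin φ = h / L = -21.733477 / 219 = -0.09923962
φ = arcsin(-0.09923962) = -5.695386°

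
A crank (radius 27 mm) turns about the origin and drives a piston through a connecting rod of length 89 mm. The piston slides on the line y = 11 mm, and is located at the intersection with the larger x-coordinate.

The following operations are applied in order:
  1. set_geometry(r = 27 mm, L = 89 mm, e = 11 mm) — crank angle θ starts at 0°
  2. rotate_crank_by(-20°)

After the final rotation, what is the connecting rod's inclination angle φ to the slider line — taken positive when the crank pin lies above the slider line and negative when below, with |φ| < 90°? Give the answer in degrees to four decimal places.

set_geometry: r = 27 mm, L = 89 mm, e = 11 mm; θ ← 0°
rotate_crank_by(-20°): θ ← 0° -20° = -20°
crank pin P = (r cos θ, r sin θ) = (25.371701, -9.234544)
h = r sin θ − e = -9.234544 − 11 = -20.234544
sin φ = h / L = -20.234544 / 89 = -0.22735443
φ = arcsin(-0.22735443) = -13.141366°

-13.1414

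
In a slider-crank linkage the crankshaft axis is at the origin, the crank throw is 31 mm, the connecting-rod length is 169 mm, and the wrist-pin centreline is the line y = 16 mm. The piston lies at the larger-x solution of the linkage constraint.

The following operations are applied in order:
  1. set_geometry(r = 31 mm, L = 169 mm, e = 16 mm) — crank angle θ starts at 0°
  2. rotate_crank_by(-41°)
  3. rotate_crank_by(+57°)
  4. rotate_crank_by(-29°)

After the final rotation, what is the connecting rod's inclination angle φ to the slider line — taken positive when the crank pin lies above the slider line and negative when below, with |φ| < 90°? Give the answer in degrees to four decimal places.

set_geometry: r = 31 mm, L = 169 mm, e = 16 mm; θ ← 0°
rotate_crank_by(-41°): θ ← 0° -41° = -41°
rotate_crank_by(+57°): θ ← -41° +57° = 16°
rotate_crank_by(-29°): θ ← 16° -29° = -13°
crank pin P = (r cos θ, r sin θ) = (30.205472, -6.973483)
h = r sin θ − e = -6.973483 − 16 = -22.973483
sin φ = h / L = -22.973483 / 169 = -0.13593777
φ = arcsin(-0.13593777) = -7.812850°

-7.8128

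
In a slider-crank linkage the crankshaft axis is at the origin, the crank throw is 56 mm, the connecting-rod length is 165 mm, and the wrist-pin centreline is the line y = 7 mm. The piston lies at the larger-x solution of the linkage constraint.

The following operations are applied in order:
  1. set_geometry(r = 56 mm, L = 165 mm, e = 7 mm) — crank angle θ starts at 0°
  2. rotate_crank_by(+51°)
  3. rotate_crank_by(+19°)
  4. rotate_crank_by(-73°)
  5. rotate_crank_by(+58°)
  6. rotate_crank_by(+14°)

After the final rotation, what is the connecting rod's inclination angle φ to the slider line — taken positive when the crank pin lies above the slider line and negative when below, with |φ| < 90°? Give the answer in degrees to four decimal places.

15.9279

set_geometry: r = 56 mm, L = 165 mm, e = 7 mm; θ ← 0°
rotate_crank_by(+51°): θ ← 0° +51° = 51°
rotate_crank_by(+19°): θ ← 51° +19° = 70°
rotate_crank_by(-73°): θ ← 70° -73° = -3°
rotate_crank_by(+58°): θ ← -3° +58° = 55°
rotate_crank_by(+14°): θ ← 55° +14° = 69°
crank pin P = (r cos θ, r sin θ) = (20.068605, 52.280504)
h = r sin θ − e = 52.280504 − 7 = 45.280504
sin φ = h / L = 45.280504 / 165 = 0.27442730
φ = arcsin(0.27442730) = 15.927888°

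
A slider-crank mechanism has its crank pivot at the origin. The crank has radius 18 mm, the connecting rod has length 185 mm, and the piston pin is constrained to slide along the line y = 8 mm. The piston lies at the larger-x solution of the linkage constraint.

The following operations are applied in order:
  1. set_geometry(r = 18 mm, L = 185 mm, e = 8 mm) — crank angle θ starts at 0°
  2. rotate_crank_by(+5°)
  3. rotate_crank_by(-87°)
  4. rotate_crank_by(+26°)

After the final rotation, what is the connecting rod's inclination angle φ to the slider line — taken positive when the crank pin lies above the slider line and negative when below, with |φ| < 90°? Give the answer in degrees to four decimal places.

set_geometry: r = 18 mm, L = 185 mm, e = 8 mm; θ ← 0°
rotate_crank_by(+5°): θ ← 0° +5° = 5°
rotate_crank_by(-87°): θ ← 5° -87° = -82°
rotate_crank_by(+26°): θ ← -82° +26° = -56°
crank pin P = (r cos θ, r sin θ) = (10.065472, -14.922676)
h = r sin θ − e = -14.922676 − 8 = -22.922676
sin φ = h / L = -22.922676 / 185 = -0.12390636
φ = arcsin(-0.12390636) = -7.117604°

-7.1176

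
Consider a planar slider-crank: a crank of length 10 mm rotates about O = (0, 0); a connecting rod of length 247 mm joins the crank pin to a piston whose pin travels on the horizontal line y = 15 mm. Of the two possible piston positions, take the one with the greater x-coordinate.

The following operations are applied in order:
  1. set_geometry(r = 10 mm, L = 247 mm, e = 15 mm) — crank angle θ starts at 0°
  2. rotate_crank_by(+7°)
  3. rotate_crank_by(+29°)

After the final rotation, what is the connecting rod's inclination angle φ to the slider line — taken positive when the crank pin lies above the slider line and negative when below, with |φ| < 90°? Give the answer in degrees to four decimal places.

-2.1165

set_geometry: r = 10 mm, L = 247 mm, e = 15 mm; θ ← 0°
rotate_crank_by(+7°): θ ← 0° +7° = 7°
rotate_crank_by(+29°): θ ← 7° +29° = 36°
crank pin P = (r cos θ, r sin θ) = (8.090170, 5.877853)
h = r sin θ − e = 5.877853 − 15 = -9.122147
sin φ = h / L = -9.122147 / 247 = -0.03693177
φ = arcsin(-0.03693177) = -2.116516°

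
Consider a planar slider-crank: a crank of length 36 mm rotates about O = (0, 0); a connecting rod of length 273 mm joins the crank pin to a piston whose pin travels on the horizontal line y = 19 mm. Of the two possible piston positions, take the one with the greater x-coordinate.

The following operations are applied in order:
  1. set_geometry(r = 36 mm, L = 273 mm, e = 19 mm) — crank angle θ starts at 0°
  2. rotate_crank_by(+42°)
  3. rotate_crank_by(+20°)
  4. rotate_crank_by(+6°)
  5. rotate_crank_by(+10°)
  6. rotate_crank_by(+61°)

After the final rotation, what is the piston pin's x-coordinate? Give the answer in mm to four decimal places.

set_geometry: r = 36 mm, L = 273 mm, e = 19 mm; θ ← 0°
rotate_crank_by(+42°): θ ← 0° +42° = 42°
rotate_crank_by(+20°): θ ← 42° +20° = 62°
rotate_crank_by(+6°): θ ← 62° +6° = 68°
rotate_crank_by(+10°): θ ← 68° +10° = 78°
rotate_crank_by(+61°): θ ← 78° +61° = 139°
crank pin P = (r cos θ, r sin θ) = (-27.169545, 23.618125)
h = r sin θ − e = 23.618125 − 19 = 4.618125
x = r cos θ + √(L² − h²) = -27.169545 + √(74529.0 − 21.3271) = -27.169545 + 272.960937 = 245.791392

245.7914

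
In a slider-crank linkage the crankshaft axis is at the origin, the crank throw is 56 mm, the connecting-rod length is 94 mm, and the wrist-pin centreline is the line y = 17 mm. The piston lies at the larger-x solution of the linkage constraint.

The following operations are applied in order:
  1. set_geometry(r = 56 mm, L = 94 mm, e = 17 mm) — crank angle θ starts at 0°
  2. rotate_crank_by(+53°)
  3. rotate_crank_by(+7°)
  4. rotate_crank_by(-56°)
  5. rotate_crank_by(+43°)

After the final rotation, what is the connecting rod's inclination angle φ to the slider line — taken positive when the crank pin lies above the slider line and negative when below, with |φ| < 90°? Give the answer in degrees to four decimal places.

14.7646

set_geometry: r = 56 mm, L = 94 mm, e = 17 mm; θ ← 0°
rotate_crank_by(+53°): θ ← 0° +53° = 53°
rotate_crank_by(+7°): θ ← 53° +7° = 60°
rotate_crank_by(-56°): θ ← 60° -56° = 4°
rotate_crank_by(+43°): θ ← 4° +43° = 47°
crank pin P = (r cos θ, r sin θ) = (38.191908, 40.955807)
h = r sin θ − e = 40.955807 − 17 = 23.955807
sin φ = h / L = 23.955807 / 94 = 0.25484901
φ = arcsin(0.25484901) = 14.764639°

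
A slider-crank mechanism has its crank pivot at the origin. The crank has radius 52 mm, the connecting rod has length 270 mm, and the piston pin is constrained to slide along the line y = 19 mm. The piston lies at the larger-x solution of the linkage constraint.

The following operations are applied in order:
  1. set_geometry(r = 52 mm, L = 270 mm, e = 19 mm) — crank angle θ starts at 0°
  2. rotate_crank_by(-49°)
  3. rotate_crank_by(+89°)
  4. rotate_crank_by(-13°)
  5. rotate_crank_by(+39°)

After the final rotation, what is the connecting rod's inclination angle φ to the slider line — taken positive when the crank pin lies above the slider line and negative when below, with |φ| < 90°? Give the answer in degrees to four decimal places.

6.0601

set_geometry: r = 52 mm, L = 270 mm, e = 19 mm; θ ← 0°
rotate_crank_by(-49°): θ ← 0° -49° = -49°
rotate_crank_by(+89°): θ ← -49° +89° = 40°
rotate_crank_by(-13°): θ ← 40° -13° = 27°
rotate_crank_by(+39°): θ ← 27° +39° = 66°
crank pin P = (r cos θ, r sin θ) = (21.150305, 47.504364)
h = r sin θ − e = 47.504364 − 19 = 28.504364
sin φ = h / L = 28.504364 / 270 = 0.10557172
φ = arcsin(0.10557172) = 6.060107°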